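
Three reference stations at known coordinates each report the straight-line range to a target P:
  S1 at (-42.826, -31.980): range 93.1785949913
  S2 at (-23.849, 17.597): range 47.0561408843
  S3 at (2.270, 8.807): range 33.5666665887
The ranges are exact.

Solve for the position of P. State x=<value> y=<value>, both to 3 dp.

eq1: (x + 42.826)² + (y + 31.980)² = 93.1785949913²
eq2: (x + 23.849)² + (y − 17.597)² = 47.0561408843²
eq3: (x − 2.270)² + (y − 8.807)² = 33.5666665887²
eq2−eq3, eq2−eq1 (x²,y² cancel):
  52.238·x − 17.580·y = 291.846228
  -37.954·x − 99.154·y = -4489.612704
det = 52.238·-99.154 − -17.580·-37.954 = -5846.837972
x = (291.846228·-99.154 − -17.580·-4489.612704) / -5846.837972 = 18.448452
y = (52.238·-4489.612704 − 291.846228·-37.954) / -5846.837972 = 38.217522

x=18.448 y=38.218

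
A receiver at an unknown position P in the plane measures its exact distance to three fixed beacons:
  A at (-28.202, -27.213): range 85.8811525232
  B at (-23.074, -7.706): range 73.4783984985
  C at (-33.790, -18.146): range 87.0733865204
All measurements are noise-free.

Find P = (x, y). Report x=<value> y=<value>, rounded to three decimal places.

x=47.100 y=14.080

eq1: (x + 28.202)² + (y + 27.213)² = 85.8811525232²
eq2: (x + 23.074)² + (y + 7.706)² = 73.4783984985²
eq3: (x + 33.790)² + (y + 18.146)² = 87.0733865204²
eq1−eq3, eq1−eq2 (x²,y² cancel):
  -11.176·x + 18.134·y = -271.061038
  10.256·x + 39.014·y = 1032.389052
det = -11.176·39.014 − 18.134·10.256 = -622.002768
x = (-271.061038·39.014 − 18.134·1032.389052) / -622.002768 = 47.100302
y = (-11.176·1032.389052 − -271.061038·10.256) / -622.002768 = 14.080288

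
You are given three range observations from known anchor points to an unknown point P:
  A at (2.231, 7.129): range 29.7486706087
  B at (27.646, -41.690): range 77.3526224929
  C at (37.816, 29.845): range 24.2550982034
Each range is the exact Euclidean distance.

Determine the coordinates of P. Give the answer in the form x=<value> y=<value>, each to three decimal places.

x=14.002 y=34.450

eq1: (x − 2.231)² + (y − 7.129)² = 29.7486706087²
eq2: (x − 27.646)² + (y + 41.690)² = 77.3526224929²
eq3: (x − 37.816)² + (y − 29.845)² = 24.2550982034²
eq1−eq3, eq1−eq2 (x²,y² cancel):
  71.170·x + 45.432·y = 2561.647493
  50.830·x − 97.638·y = -2651.887390
det = 71.170·-97.638 − 45.432·50.830 = -9258.205020
x = (2561.647493·-97.638 − 45.432·-2651.887390) / -9258.205020 = 14.002022
y = (71.170·-2651.887390 − 2561.647493·50.830) / -9258.205020 = 34.449806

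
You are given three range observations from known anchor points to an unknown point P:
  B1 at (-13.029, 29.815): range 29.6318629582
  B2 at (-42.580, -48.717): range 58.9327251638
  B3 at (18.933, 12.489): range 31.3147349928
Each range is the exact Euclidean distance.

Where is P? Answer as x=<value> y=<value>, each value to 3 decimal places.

x=-9.931 y=0.345

eq1: (x + 13.029)² + (y − 29.815)² = 29.6318629582²
eq2: (x + 42.580)² + (y + 48.717)² = 58.9327251638²
eq3: (x − 18.933)² + (y − 12.489)² = 31.3147349928²
eq1−eq2, eq1−eq3 (x²,y² cancel):
  -59.102·x − 157.064·y = 532.694630
  63.924·x − 34.652·y = -646.820781
det = -59.102·-34.652 − -157.064·63.924 = 12088.161640
x = (532.694630·-34.652 − -157.064·-646.820781) / 12088.161640 = -9.931303
y = (-59.102·-646.820781 − 532.694630·63.924) / 12088.161640 = 0.345498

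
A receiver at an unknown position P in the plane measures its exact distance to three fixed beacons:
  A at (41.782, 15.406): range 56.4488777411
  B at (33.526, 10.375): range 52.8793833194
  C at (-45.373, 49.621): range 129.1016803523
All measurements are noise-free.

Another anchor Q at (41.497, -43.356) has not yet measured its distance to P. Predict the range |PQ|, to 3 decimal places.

eq1: (x − 41.782)² + (y − 15.406)² = 56.4488777411²
eq2: (x − 33.526)² + (y − 10.375)² = 52.8793833194²
eq3: (x + 45.373)² + (y − 49.621)² = 129.1016803523²
eq1−eq2, eq1−eq3 (x²,y² cancel):
  -16.512·x − 10.062·y = -361.200441
  -174.310·x + 68.430·y = -10942.895662
det = -16.512·68.430 − -10.062·-174.310 = -2883.823380
x = (-361.200441·68.430 − -10.062·-10942.895662) / -2883.823380 = 46.751949
y = (-16.512·-10942.895662 − -361.200441·-174.310) / -2883.823380 = -40.823667
|P − Q| = √((46.751949 − 41.497)² + (-40.823667 − -43.356)²) = 5.833284

5.833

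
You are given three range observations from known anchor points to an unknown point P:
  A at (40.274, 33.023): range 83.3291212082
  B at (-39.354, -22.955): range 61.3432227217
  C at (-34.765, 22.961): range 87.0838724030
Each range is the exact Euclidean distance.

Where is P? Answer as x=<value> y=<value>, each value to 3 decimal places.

eq1: (x − 40.274)² + (y − 33.023)² = 83.3291212082²
eq2: (x + 39.354)² + (y + 22.955)² = 61.3432227217²
eq3: (x + 34.765)² + (y − 22.961)² = 87.0838724030²
eq3−eq1, eq3−eq2 (x²,y² cancel):
  150.078·x + 20.124·y = 1616.559250
  -9.178·x − 91.832·y = 4160.466454
det = 150.078·-91.832 − 20.124·-9.178 = -13597.264824
x = (1616.559250·-91.832 − 20.124·4160.466454) / -13597.264824 = 17.075279
y = (150.078·4160.466454 − 1616.559250·-9.178) / -13597.264824 = -47.011754

x=17.075 y=-47.012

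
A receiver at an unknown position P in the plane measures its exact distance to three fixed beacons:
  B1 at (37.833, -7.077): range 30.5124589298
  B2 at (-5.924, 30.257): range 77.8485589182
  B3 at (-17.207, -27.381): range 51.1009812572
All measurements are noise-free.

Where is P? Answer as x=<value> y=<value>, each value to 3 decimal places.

x=32.943 y=-37.195

eq1: (x − 37.833)² + (y + 7.077)² = 30.5124589298²
eq2: (x + 5.924)² + (y − 30.257)² = 77.8485589182²
eq3: (x + 17.207)² + (y + 27.381)² = 51.1009812572²
eq3−eq1, eq3−eq2 (x²,y² cancel):
  110.080·x + 40.608·y = 2115.919944
  22.566·x + 115.276·y = -3544.308025
det = 110.080·115.276 − 40.608·22.566 = 11773.221952
x = (2115.919944·115.276 − 40.608·-3544.308025) / 11773.221952 = 32.942728
y = (110.080·-3544.308025 − 2115.919944·22.566) / 11773.221952 = -37.195024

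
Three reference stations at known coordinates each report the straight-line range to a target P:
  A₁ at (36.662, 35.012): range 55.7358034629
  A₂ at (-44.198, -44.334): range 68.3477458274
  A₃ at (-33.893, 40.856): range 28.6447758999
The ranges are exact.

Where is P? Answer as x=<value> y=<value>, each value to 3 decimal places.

eq1: (x − 36.662)² + (y − 35.012)² = 55.7358034629²
eq2: (x + 44.198)² + (y + 44.334)² = 68.3477458274²
eq3: (x + 33.893)² + (y − 40.856)² = 28.6447758999²
eq2−eq1, eq2−eq3 (x²,y² cancel):
  161.720·x + 158.692·y = 215.910200
  20.610·x + 170.380·y = 2749.872598
det = 161.720·170.380 − 158.692·20.610 = 24283.211480
x = (215.910200·170.380 − 158.692·2749.872598) / 24283.211480 = -16.455649
y = (161.720·2749.872598 − 215.910200·20.610) / 24283.211480 = 18.130200

x=-16.456 y=18.130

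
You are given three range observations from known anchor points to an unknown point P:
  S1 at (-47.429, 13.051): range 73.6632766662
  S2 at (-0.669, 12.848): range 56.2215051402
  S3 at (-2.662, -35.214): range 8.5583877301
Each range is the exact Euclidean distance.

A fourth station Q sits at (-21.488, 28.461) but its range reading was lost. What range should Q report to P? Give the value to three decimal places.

eq1: (x + 47.429)² + (y − 13.051)² = 73.6632766662²
eq2: (x + 0.669)² + (y − 12.848)² = 56.2215051402²
eq3: (x + 2.662)² + (y + 35.214)² = 8.5583877301²
eq2−eq1, eq2−eq3 (x²,y² cancel):
  -93.520·x + 0.406·y = -11.100712
  -3.986·x − 96.124·y = 4169.205015
det = -93.520·-96.124 − 0.406·-3.986 = 8991.134796
x = (-11.100712·-96.124 − 0.406·4169.205015) / 8991.134796 = -0.069585
y = (-93.520·4169.205015 − -11.100712·-3.986) / 8991.134796 = -43.370310
|P − Q| = √((-0.069585 − -21.488)² + (-43.370310 − 28.461)²) = 74.956558

74.957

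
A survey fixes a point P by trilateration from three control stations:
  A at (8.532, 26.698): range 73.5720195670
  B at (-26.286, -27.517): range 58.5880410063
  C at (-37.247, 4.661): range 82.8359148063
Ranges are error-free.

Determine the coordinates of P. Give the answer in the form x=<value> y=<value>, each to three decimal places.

x=30.034 y=-43.662

eq1: (x − 8.532)² + (y − 26.698)² = 73.5720195670²
eq2: (x + 26.286)² + (y + 27.517)² = 58.5880410063²
eq3: (x + 37.247)² + (y − 4.661)² = 82.8359148063²
eq2−eq3, eq2−eq1 (x²,y² cancel):
  -21.922·x + 64.356·y = -3468.305388
  69.636·x + 108.430·y = -2642.844371
det = -21.922·108.430 − 64.356·69.636 = -6858.496876
x = (-3468.305388·108.430 − 64.356·-2642.844371) / -6858.496876 = 30.033616
y = (-21.922·-2642.844371 − -3468.305388·69.636) / -6858.496876 = -43.661950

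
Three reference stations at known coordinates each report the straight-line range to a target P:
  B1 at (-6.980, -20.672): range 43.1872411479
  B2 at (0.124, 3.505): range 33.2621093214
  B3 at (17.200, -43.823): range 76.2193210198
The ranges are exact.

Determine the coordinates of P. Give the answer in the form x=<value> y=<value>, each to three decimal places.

x=-31.009 y=15.213

eq1: (x + 6.980)² + (y + 20.672)² = 43.1872411479²
eq2: (x − 0.124)² + (y − 3.505)² = 33.2621093214²
eq3: (x − 17.200)² + (y + 43.823)² = 76.2193210198²
eq2−eq1, eq2−eq3 (x²,y² cancel):
  -14.208·x − 48.354·y = -295.018298
  34.152·x − 94.656·y = -2499.022052
det = -14.208·-94.656 − -48.354·34.152 = 2996.258256
x = (-295.018298·-94.656 − -48.354·-2499.022052) / 2996.258256 = -31.009497
y = (-14.208·-2499.022052 − -295.018298·34.152) / 2996.258256 = 15.212831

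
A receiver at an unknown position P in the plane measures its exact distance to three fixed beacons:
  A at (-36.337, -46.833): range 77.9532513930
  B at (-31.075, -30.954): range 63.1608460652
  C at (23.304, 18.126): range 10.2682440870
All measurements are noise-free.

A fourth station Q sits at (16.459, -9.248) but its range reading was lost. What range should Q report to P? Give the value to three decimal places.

19.296

eq1: (x + 36.337)² + (y + 46.833)² = 77.9532513930²
eq2: (x + 31.075)² + (y + 30.954)² = 63.1608460652²
eq3: (x − 23.304)² + (y − 18.126)² = 10.2682440870²
eq1−eq2, eq1−eq3 (x²,y² cancel):
  10.524·x + 31.758·y = 497.515210
  119.282·x + 129.918·y = 3329.193400
det = 10.524·129.918 − 31.758·119.282 = -2420.900724
x = (497.515210·129.918 − 31.758·3329.193400) / -2420.900724 = 16.973989
y = (10.524·3329.193400 − 497.515210·119.282) / -2420.900724 = 10.040964
|P − Q| = √((16.973989 − 16.459)² + (10.040964 − -9.248)²) = 19.295838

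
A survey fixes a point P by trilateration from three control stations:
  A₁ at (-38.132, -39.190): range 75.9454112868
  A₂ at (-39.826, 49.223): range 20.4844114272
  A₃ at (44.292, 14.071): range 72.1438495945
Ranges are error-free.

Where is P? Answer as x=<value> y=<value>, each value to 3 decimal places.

x=-24.584 y=35.537

eq1: (x + 38.132)² + (y + 39.190)² = 75.9454112868²
eq2: (x + 39.826)² + (y − 49.223)² = 20.4844114272²
eq3: (x − 44.292)² + (y − 14.071)² = 72.1438495945²
eq3−eq2, eq3−eq1 (x²,y² cancel):
  -168.236·x + 70.304·y = 6634.363623
  -164.848·x − 106.522·y = 267.160758
det = -168.236·-106.522 − 70.304·-164.848 = 29510.308984
x = (6634.363623·-106.522 − 70.304·267.160758) / 29510.308984 = -24.584228
y = (-168.236·267.160758 − 6634.363623·-164.848) / 29510.308984 = 35.537260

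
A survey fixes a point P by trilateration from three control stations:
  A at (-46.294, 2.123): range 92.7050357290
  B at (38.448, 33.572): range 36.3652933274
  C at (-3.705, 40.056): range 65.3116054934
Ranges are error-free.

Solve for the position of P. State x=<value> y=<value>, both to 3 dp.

eq1: (x + 46.294)² + (y − 2.123)² = 92.7050357290²
eq2: (x − 38.448)² + (y − 33.572)² = 36.3652933274²
eq3: (x + 3.705)² + (y − 40.056)² = 65.3116054934²
eq2−eq3, eq2−eq1 (x²,y² cancel):
  -84.306·x + 12.968·y = -3930.288980
  -169.484·x − 62.898·y = -7729.475414
det = -84.306·-62.898 − 12.968·-169.484 = 7500.547300
x = (-3930.288980·-62.898 − 12.968·-7729.475414) / 7500.547300 = 46.322373
y = (-84.306·-7729.475414 − -3930.288980·-169.484) / 7500.547300 = -1.930518

x=46.322 y=-1.931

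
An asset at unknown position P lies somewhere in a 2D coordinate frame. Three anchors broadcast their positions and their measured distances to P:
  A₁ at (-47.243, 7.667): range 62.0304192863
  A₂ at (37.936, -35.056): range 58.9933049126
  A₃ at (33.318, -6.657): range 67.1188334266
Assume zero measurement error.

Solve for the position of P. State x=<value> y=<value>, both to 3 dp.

x=-19.645 y=-47.886

eq1: (x + 47.243)² + (y − 7.667)² = 62.0304192863²
eq2: (x − 37.936)² + (y + 35.056)² = 58.9933049126²
eq3: (x − 33.318)² + (y + 6.657)² = 67.1188334266²
eq2−eq3, eq2−eq1 (x²,y² cancel):
  -9.236·x + 56.798·y = -2538.386235
  -170.358·x + 85.446·y = -744.942186
det = -9.236·85.446 − 56.798·-170.358 = 8886.814428
x = (-2538.386235·85.446 − 56.798·-744.942186) / 8886.814428 = -19.645254
y = (-9.236·-744.942186 − -2538.386235·-170.358) / 8886.814428 = -47.886014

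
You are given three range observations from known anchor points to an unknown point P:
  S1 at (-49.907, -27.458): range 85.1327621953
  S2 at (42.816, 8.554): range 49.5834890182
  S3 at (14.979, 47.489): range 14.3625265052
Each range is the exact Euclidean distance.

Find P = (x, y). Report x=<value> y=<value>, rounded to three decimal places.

eq1: (x + 49.907)² + (y + 27.458)² = 85.1327621953²
eq2: (x − 42.816)² + (y − 8.554)² = 49.5834890182²
eq3: (x − 14.979)² + (y − 47.489)² = 14.3625265052²
eq1−eq2, eq1−eq3 (x²,y² cancel):
  185.446·x + 72.024·y = 3450.795175
  129.772·x + 149.894·y = 6276.230180
det = 185.446·149.894 − 72.024·129.772 = 18450.544196
x = (3450.795175·149.894 − 72.024·6276.230180) / 18450.544196 = 3.534546
y = (185.446·6276.230180 − 3450.795175·129.772) / 18450.544196 = 38.811061

x=3.535 y=38.811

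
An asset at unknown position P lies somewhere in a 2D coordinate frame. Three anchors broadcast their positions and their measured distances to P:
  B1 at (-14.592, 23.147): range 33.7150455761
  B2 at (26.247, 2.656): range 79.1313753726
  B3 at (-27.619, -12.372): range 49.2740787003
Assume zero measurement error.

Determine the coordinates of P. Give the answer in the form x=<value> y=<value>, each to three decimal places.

eq1: (x + 14.592)² + (y − 23.147)² = 33.7150455761²
eq2: (x − 26.247)² + (y − 2.656)² = 79.1313753726²
eq3: (x + 27.619)² + (y + 12.372)² = 49.2740787003²
eq3−eq1, eq3−eq2 (x²,y² cancel):
  26.054·x + 71.038·y = 1124.065062
  107.732·x + 30.056·y = -4053.755937
det = 26.054·30.056 − 71.038·107.732 = -6869.986792
x = (1124.065062·30.056 − 71.038·-4053.755937) / -6869.986792 = -46.834968
y = (26.054·-4053.755937 − 1124.065062·107.732) / -6869.986792 = 33.000694

x=-46.835 y=33.001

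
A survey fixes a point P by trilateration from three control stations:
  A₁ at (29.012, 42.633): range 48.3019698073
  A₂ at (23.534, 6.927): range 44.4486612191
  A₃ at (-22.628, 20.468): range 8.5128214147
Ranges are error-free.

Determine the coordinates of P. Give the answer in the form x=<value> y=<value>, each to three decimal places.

x=-16.456 y=26.331

eq1: (x − 29.012)² + (y − 42.633)² = 48.3019698073²
eq2: (x − 23.534)² + (y − 6.927)² = 44.4486612191²
eq3: (x + 22.628)² + (y − 20.468)² = 8.5128214147²
eq1−eq3, eq1−eq2 (x²,y² cancel):
  -103.280·x − 44.330·y = 532.308734
  -10.956·x − 71.412·y = -1700.039545
det = -103.280·-71.412 − -44.330·-10.956 = 6889.751880
x = (532.308734·-71.412 − -44.330·-1700.039545) / 6889.751880 = -16.455743
y = (-103.280·-1700.039545 − 532.308734·-10.956) / 6889.751880 = 26.330710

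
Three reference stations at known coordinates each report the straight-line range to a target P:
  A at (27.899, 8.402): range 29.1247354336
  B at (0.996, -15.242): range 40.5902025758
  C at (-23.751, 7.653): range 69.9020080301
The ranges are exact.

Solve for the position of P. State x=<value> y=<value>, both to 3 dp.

x=41.532 y=-17.335

eq1: (x − 27.899)² + (y − 8.402)² = 29.1247354336²
eq2: (x − 0.996)² + (y + 15.242)² = 40.5902025758²
eq3: (x + 23.751)² + (y − 7.653)² = 69.9020080301²
eq3−eq1, eq3−eq2 (x²,y² cancel):
  103.300·x + 1.498·y = 4264.309908
  49.494·x − 45.790·y = 2849.358351
det = 103.300·-45.790 − 1.498·49.494 = -4804.249012
x = (4264.309908·-45.790 − 1.498·2849.358351) / -4804.249012 = 41.532212
y = (103.300·2849.358351 − 4264.309908·49.494) / -4804.249012 = -17.334856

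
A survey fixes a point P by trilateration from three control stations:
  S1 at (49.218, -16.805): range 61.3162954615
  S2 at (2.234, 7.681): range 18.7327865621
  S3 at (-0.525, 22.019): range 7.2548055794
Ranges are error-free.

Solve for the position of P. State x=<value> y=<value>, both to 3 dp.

x=5.449 y=26.136

eq1: (x − 49.218)² + (y + 16.805)² = 61.3162954615²
eq2: (x − 2.234)² + (y − 7.681)² = 18.7327865621²
eq3: (x + 0.525)² + (y − 22.019)² = 7.2548055794²
eq1−eq2, eq1−eq3 (x²,y² cancel):
  -93.968·x + 48.972·y = 767.939765
  -99.486·x + 77.648·y = 1487.348322
det = -93.968·77.648 − 48.972·-99.486 = -2424.398872
x = (767.939765·77.648 − 48.972·1487.348322) / -2424.398872 = 5.448540
y = (-93.968·1487.348322 − 767.939765·-99.486) / -2424.398872 = 26.135919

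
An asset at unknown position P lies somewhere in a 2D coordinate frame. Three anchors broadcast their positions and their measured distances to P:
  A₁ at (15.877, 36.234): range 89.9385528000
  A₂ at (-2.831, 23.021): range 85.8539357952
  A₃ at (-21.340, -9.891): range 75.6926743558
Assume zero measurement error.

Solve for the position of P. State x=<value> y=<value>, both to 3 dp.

x=43.188 y=-49.458

eq1: (x − 15.877)² + (y − 36.234)² = 89.9385528000²
eq2: (x + 2.831)² + (y − 23.021)² = 85.8539357952²
eq3: (x + 21.340)² + (y + 9.891)² = 75.6926743558²
eq2−eq3, eq2−eq1 (x²,y² cancel):
  -37.018·x − 65.824·y = 1656.763819
  37.416·x + 26.426·y = 308.955895
det = -37.018·26.426 − -65.824·37.416 = 1484.633116
x = (1656.763819·26.426 − -65.824·308.955895) / 1484.633116 = 43.188012
y = (-37.018·308.955895 − 1656.763819·37.416) / 1484.633116 = -49.457609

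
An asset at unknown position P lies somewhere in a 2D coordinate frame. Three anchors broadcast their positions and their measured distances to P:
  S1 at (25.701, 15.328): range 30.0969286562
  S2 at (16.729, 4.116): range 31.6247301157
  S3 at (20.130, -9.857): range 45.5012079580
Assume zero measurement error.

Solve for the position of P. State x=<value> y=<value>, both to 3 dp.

eq1: (x − 25.701)² + (y − 15.328)² = 30.0969286562²
eq2: (x − 16.729)² + (y − 4.116)² = 31.6247301157²
eq3: (x − 20.130)² + (y + 9.857)² = 45.5012079580²
eq3−eq2, eq3−eq1 (x²,y² cancel):
  -6.802·x + 27.946·y = 864.659919
  11.142·x + 50.370·y = 1557.646447
det = -6.802·50.370 − 27.946·11.142 = -653.991072
x = (864.659919·50.370 − 27.946·1557.646447) / -653.991072 = -0.035065
y = (-6.802·1557.646447 − 864.659919·11.142) / -653.991072 = 30.931847

x=-0.035 y=30.932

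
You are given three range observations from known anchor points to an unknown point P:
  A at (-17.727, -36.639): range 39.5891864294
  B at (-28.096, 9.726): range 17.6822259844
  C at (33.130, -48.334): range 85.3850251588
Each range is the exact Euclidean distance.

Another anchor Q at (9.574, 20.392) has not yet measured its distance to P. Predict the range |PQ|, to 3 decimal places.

54.781

eq1: (x + 17.727)² + (y + 36.639)² = 39.5891864294²
eq2: (x + 28.096)² + (y − 9.726)² = 17.6822259844²
eq3: (x − 33.130)² + (y + 48.334)² = 85.3850251588²
eq2−eq1, eq2−eq3 (x²,y² cancel):
  20.738·x − 92.730·y = -481.960008
  122.452·x − 116.120·y = -4428.149242
det = 20.738·-116.120 − -92.730·122.452 = 8946.877400
x = (-481.960008·-116.120 − -92.730·-4428.149242) / 8946.877400 = -39.640320
y = (20.738·-4428.149242 − -481.960008·122.452) / 8946.877400 = -3.667647
|P − Q| = √((-39.640320 − 9.574)² + (-3.667647 − 20.392)²) = 54.780616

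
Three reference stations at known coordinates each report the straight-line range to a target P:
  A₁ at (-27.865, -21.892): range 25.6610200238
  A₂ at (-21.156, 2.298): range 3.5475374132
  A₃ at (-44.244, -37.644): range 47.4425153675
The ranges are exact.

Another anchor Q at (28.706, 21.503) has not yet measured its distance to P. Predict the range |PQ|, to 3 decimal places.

50.442

eq1: (x + 27.865)² + (y + 21.892)² = 25.6610200238²
eq2: (x + 21.156)² + (y − 2.298)² = 3.5475374132²
eq3: (x + 44.244)² + (y + 37.644)² = 47.4425153675²
eq2−eq3, eq2−eq1 (x²,y² cancel):
  -46.176·x − 79.884·y = 683.537889
  -13.418·x − 48.380·y = 156.957822
det = -46.176·-48.380 − -79.884·-13.418 = 1162.111368
x = (683.537889·-48.380 − -79.884·156.957822) / 1162.111368 = -17.667106
y = (-46.176·156.957822 − 683.537889·-13.418) / 1162.111368 = 1.655630
|P − Q| = √((-17.667106 − 28.706)² + (1.655630 − 21.503)²) = 50.441878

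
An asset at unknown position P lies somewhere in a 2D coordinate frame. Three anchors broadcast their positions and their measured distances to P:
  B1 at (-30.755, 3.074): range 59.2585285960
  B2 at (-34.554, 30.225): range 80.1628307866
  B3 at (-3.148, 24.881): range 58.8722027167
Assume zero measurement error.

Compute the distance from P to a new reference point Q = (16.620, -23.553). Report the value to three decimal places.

6.587

eq1: (x + 30.755)² + (y − 3.074)² = 59.2585285960²
eq2: (x + 34.554)² + (y − 30.225)² = 80.1628307866²
eq3: (x + 3.148)² + (y − 24.881)² = 58.8722027167²
eq3−eq2, eq3−eq1 (x²,y² cancel):
  -62.812·x + 10.688·y = -1481.587711
  -55.214·x − 43.614·y = 280.708477
det = -62.812·-43.614 − 10.688·-55.214 = 3329.609800
x = (-1481.587711·-43.614 − 10.688·280.708477) / 3329.609800 = 18.505999
y = (-62.812·280.708477 − -1481.587711·-55.214) / 3329.609800 = -29.864234
|P − Q| = √((18.505999 − 16.620)² + (-29.864234 − -23.553)²) = 6.587007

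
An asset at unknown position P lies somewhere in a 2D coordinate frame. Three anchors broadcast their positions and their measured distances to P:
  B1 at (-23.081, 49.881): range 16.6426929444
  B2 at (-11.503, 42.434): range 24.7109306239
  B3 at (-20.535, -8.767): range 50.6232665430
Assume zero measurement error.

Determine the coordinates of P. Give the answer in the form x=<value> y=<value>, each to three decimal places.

x=-36.030 y=39.426

eq1: (x + 23.081)² + (y − 49.881)² = 16.6426929444²
eq2: (x + 11.503)² + (y − 42.434)² = 24.7109306239²
eq3: (x + 20.535)² + (y + 8.767)² = 50.6232665430²
eq1−eq2, eq1−eq3 (x²,y² cancel):
  23.156·x − 14.894·y = -1421.534221
  5.092·x − 117.296·y = -4808.036095
det = 23.156·-117.296 − -14.894·5.092 = -2640.265928
x = (-1421.534221·-117.296 − -14.894·-4808.036095) / -2640.265928 = -36.030230
y = (23.156·-4808.036095 − -1421.534221·5.092) / -2640.265928 = 39.426495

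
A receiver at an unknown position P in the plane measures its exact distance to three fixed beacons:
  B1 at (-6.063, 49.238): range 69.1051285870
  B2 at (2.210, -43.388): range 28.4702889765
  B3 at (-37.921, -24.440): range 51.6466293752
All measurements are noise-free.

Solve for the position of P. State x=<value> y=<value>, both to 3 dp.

eq1: (x + 6.063)² + (y − 49.238)² = 69.1051285870²
eq2: (x − 2.210)² + (y + 43.388)² = 28.4702889765²
eq3: (x + 37.921)² + (y + 24.440)² = 51.6466293752²
eq1−eq3, eq1−eq2 (x²,y² cancel):
  -63.716·x − 147.356·y = 1682.319699
  16.546·x − 185.252·y = 3391.223474
det = -63.716·-185.252 − -147.356·16.546 = 14241.668808
x = (1682.319699·-185.252 − -147.356·3391.223474) / 14241.668808 = 13.205197
y = (-63.716·3391.223474 − 1682.319699·16.546) / 14241.668808 = -17.126564

x=13.205 y=-17.127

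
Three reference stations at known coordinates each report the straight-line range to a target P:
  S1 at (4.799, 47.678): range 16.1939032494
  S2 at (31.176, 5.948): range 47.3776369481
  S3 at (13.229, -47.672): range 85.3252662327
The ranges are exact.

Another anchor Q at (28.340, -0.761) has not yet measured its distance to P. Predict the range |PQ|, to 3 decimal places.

eq1: (x − 4.799)² + (y − 47.678)² = 16.1939032494²
eq2: (x − 31.176)² + (y − 5.948)² = 47.3776369481²
eq3: (x − 13.229)² + (y + 47.672)² = 85.3252662327²
eq1−eq2, eq1−eq3 (x²,y² cancel):
  52.754·x − 83.460·y = -3271.298385
  16.860·x − 190.700·y = -6866.754615
det = 52.754·-190.700 − -83.460·16.860 = -8653.052200
x = (-3271.298385·-190.700 − -83.460·-6866.754615) / -8653.052200 = -5.863510
y = (52.754·-6866.754615 − -3271.298385·16.860) / -8653.052200 = 35.489753
|P − Q| = √((-5.863510 − 28.340)² + (35.489753 − -0.761)²) = 49.839715

49.840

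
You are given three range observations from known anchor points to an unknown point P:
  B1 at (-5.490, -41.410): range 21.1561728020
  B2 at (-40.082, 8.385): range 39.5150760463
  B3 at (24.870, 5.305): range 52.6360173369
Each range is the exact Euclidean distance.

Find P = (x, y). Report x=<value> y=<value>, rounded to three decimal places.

eq1: (x + 5.490)² + (y + 41.410)² = 21.1561728020²
eq2: (x + 40.082)² + (y − 8.385)² = 39.5150760463²
eq3: (x − 24.870)² + (y − 5.305)² = 52.6360173369²
eq3−eq1, eq3−eq2 (x²,y² cancel):
  -60.720·x − 93.430·y = 3421.234948
  -129.904·x + 6.160·y = 2239.324110
det = -60.720·6.160 − -93.430·-129.904 = -12510.965920
x = (3421.234948·6.160 − -93.430·2239.324110) / -12510.965920 = -18.407440
y = (-60.720·2239.324110 − 3421.234948·-129.904) / -12510.965920 = -24.655198

x=-18.407 y=-24.655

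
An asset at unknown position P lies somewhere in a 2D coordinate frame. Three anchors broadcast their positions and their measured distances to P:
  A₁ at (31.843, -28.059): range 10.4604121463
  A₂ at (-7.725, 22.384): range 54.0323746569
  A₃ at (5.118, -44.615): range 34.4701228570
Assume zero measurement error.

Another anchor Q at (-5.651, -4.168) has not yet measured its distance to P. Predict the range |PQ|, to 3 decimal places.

36.214

eq1: (x − 31.843)² + (y + 28.059)² = 10.4604121463²
eq2: (x + 7.725)² + (y − 22.384)² = 54.0323746569²
eq3: (x − 5.118)² + (y + 44.615)² = 34.4701228570²
eq1−eq2, eq1−eq3 (x²,y² cancel):
  -79.136·x + 100.886·y = -4050.642338
  -53.450·x − 33.112·y = -863.361129
det = -79.136·-33.112 − 100.886·-53.450 = 8012.707932
x = (-4050.642338·-33.112 − 100.886·-863.361129) / 8012.707932 = 27.609383
y = (-79.136·-863.361129 − -4050.642338·-53.450) / 8012.707932 = -18.493609
|P − Q| = √((27.609383 − -5.651)² + (-18.493609 − -4.168)²) = 36.214308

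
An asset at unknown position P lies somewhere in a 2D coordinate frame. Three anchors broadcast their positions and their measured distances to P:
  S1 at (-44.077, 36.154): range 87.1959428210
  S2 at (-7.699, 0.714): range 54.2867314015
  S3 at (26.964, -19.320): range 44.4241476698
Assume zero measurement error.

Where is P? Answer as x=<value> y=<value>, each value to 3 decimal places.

eq1: (x + 44.077)² + (y − 36.154)² = 87.1959428210²
eq2: (x + 7.699)² + (y − 0.714)² = 54.2867314015²
eq3: (x − 26.964)² + (y + 19.320)² = 44.4241476698²
eq3−eq2, eq3−eq1 (x²,y² cancel):
  -69.326·x + 40.068·y = -2014.079609
  -142.082·x + 110.948·y = -3480.053599
det = -69.326·110.948 − 40.068·-142.082 = -1998.639472
x = (-2014.079609·110.948 − 40.068·-3480.053599) / -1998.639472 = 42.038256
y = (-69.326·-3480.053599 − -2014.079609·-142.082) / -1998.639472 = 22.468416

x=42.038 y=22.468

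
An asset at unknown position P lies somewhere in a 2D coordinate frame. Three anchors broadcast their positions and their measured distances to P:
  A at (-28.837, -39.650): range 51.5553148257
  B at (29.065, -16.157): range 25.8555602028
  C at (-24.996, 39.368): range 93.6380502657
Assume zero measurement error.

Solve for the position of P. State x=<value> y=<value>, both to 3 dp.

eq1: (x + 28.837)² + (y + 39.650)² = 51.5553148257²
eq2: (x − 29.065)² + (y + 16.157)² = 25.8555602028²
eq3: (x + 24.996)² + (y − 39.368)² = 93.6380502657²
eq1−eq3, eq1−eq2 (x²,y² cancel):
  7.682·x + 158.036·y = -6339.189600
  115.804·x + 46.986·y = 691.568298
det = 7.682·46.986 − 158.036·115.804 = -17940.254492
x = (-6339.189600·46.986 − 158.036·691.568298) / -17940.254492 = 22.694542
y = (7.682·691.568298 − -6339.189600·115.804) / -17940.254492 = -41.215477

x=22.695 y=-41.215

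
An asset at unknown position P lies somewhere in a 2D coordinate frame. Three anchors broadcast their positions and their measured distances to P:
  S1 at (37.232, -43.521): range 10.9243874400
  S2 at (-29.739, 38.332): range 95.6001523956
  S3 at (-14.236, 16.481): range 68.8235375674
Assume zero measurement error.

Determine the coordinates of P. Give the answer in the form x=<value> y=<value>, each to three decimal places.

eq1: (x − 37.232)² + (y + 43.521)² = 10.9243874400²
eq2: (x + 29.739)² + (y − 38.332)² = 95.6001523956²
eq3: (x + 14.236)² + (y − 16.481)² = 68.8235375674²
eq3−eq2, eq3−eq1 (x²,y² cancel):
  -31.006·x + 43.702·y = -2523.246527
  102.936·x − 120.004·y = 7423.349290
det = -31.006·-120.004 − 43.702·102.936 = -777.665048
x = (-2523.246527·-120.004 − 43.702·7423.349290) / -777.665048 = 27.795430
y = (-31.006·7423.349290 − -2523.246527·102.936) / -777.665048 = -38.017057

x=27.795 y=-38.017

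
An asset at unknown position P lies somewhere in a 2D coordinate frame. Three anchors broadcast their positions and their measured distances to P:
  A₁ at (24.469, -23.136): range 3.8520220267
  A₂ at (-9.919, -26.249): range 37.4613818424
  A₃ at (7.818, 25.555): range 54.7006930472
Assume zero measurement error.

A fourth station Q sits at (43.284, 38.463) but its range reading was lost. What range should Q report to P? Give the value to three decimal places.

65.843

eq1: (x − 24.469)² + (y + 23.136)² = 3.8520220267²
eq2: (x + 9.919)² + (y + 26.249)² = 37.4613818424²
eq3: (x − 7.818)² + (y − 25.555)² = 54.7006930472²
eq1−eq2, eq1−eq3 (x²,y² cancel):
  -68.776·x − 6.226·y = -1735.126951
  -33.302·x + 97.382·y = -3397.155054
det = -68.776·97.382 − -6.226·-33.302 = -6904.882684
x = (-1735.126951·97.382 − -6.226·-3397.155054) / -6904.882684 = 27.534258
y = (-68.776·-3397.155054 − -1735.126951·-33.302) / -6904.882684 = -25.468867
|P − Q| = √((27.534258 − 43.284)² + (-25.468867 − 38.463)²) = 65.843284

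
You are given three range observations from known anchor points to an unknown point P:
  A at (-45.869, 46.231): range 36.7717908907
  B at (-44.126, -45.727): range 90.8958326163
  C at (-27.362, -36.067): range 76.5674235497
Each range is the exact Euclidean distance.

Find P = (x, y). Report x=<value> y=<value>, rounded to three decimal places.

x=-9.922 y=38.488

eq1: (x + 45.869)² + (y − 46.231)² = 36.7717908907²
eq2: (x + 44.126)² + (y + 45.727)² = 90.8958326163²
eq3: (x + 27.362)² + (y + 36.067)² = 76.5674235497²
eq1−eq3, eq1−eq2 (x²,y² cancel):
  37.014·x − 164.596·y = -6702.168733
  3.486·x − 183.916·y = -7113.095899
det = 37.014·-183.916 − -164.596·3.486 = -6233.685168
x = (-6702.168733·-183.916 − -164.596·-7113.095899) / -6233.685168 = -9.921729
y = (37.014·-7113.095899 − -6702.168733·3.486) / -6233.685168 = 38.487727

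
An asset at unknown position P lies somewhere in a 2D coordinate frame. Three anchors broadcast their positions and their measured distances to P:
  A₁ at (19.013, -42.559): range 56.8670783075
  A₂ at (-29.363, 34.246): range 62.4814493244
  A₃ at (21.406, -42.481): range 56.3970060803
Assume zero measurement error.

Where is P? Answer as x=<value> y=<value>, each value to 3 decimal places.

eq1: (x − 19.013)² + (y + 42.559)² = 56.8670783075²
eq2: (x + 29.363)² + (y − 34.246)² = 62.4814493244²
eq3: (x − 21.406)² + (y + 42.481)² = 56.3970060803²
eq3−eq1, eq3−eq2 (x²,y² cancel):
  -4.786·x − 0.156·y = -143.331847
  -101.538·x + 153.454·y = -951.187127
det = -4.786·153.454 − -0.156·-101.538 = -750.270772
x = (-143.331847·153.454 − -0.156·-951.187127) / -750.270772 = 29.513652
y = (-4.786·-951.187127 − -143.331847·-101.538) / -750.270772 = 13.330184

x=29.514 y=13.330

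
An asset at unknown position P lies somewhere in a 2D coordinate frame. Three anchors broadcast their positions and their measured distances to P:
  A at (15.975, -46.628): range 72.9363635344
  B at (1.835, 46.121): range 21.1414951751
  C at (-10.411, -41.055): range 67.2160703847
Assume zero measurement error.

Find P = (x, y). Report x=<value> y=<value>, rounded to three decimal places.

eq1: (x − 15.975)² + (y + 46.628)² = 72.9363635344²
eq2: (x − 1.835)² + (y − 46.121)² = 21.1414951751²
eq3: (x + 10.411)² + (y + 41.055)² = 67.2160703847²
eq2−eq1, eq2−eq3 (x²,y² cancel):
  28.280·x − 185.498·y = -4573.893164
  -24.492·x − 174.352·y = -4407.649220
det = 28.280·-174.352 − -185.498·-24.492 = -9473.891576
x = (-4573.893164·-174.352 − -185.498·-4407.649220) / -9473.891576 = 2.126127
y = (28.280·-4407.649220 − -4573.893164·-24.492) / -9473.891576 = 24.981509

x=2.126 y=24.982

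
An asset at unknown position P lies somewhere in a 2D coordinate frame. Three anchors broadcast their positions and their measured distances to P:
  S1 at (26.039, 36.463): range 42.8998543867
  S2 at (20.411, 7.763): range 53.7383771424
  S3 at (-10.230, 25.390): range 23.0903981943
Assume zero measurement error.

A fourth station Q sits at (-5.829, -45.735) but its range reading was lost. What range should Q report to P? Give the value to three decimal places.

eq1: (x − 26.039)² + (y − 36.463)² = 42.8998543867²
eq2: (x − 20.411)² + (y − 7.763)² = 53.7383771424²
eq3: (x + 10.230)² + (y − 25.390)² = 23.0903981943²
eq3−eq1, eq3−eq2 (x²,y² cancel):
  72.538·x + 22.146·y = -48.956128
  61.282·x − 35.254·y = -2627.078599
det = 72.538·-35.254 − 22.146·61.282 = -3914.405824
x = (-48.956128·-35.254 − 22.146·-2627.078599) / -3914.405824 = -15.303774
y = (72.538·-2627.078599 − -48.956128·61.282) / -3914.405824 = 47.916058
|P − Q| = √((-15.303774 − -5.829)² + (47.916058 − -45.735)²) = 94.129124

94.129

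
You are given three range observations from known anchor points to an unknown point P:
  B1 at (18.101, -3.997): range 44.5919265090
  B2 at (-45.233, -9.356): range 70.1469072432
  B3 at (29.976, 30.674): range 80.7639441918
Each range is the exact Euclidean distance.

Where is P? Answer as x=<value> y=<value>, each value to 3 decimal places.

x=13.105 y=-48.308

eq1: (x − 18.101)² + (y + 3.997)² = 44.5919265090²
eq2: (x + 45.233)² + (y + 9.356)² = 70.1469072432²
eq3: (x − 29.976)² + (y − 30.674)² = 80.7639441918²
eq3−eq2, eq3−eq1 (x²,y² cancel):
  -150.418·x − 80.060·y = 1896.330259
  -23.750·x − 69.342·y = 3038.542130
det = -150.418·-69.342 − -80.060·-23.750 = 8528.859956
x = (1896.330259·-69.342 − -80.060·3038.542130) / 8528.859956 = 13.104958
y = (-150.418·3038.542130 − 1896.330259·-23.750) / 8528.859956 = -48.308166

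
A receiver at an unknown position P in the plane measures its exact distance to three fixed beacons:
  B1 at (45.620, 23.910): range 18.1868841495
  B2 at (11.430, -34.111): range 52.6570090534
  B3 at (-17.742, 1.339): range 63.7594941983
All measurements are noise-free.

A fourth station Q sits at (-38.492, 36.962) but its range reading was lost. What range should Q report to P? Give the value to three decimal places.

89.956

eq1: (x − 45.620)² + (y − 23.910)² = 18.1868841495²
eq2: (x − 11.430)² + (y + 34.111)² = 52.6570090534²
eq3: (x + 17.742)² + (y − 1.339)² = 63.7594941983²
eq2−eq1, eq2−eq3 (x²,y² cancel):
  68.380·x + 116.042·y = 3800.665126
  -58.344·x + 70.900·y = -2270.146234
det = 68.380·70.900 − 116.042·-58.344 = 11618.496448
x = (3800.665126·70.900 − 116.042·-2270.146234) / 11618.496448 = 45.866474
y = (68.380·-2270.146234 − 3800.665126·-58.344) / 11618.496448 = 5.724786
|P − Q| = √((45.866474 − -38.492)² + (5.724786 − 36.962)²) = 89.956188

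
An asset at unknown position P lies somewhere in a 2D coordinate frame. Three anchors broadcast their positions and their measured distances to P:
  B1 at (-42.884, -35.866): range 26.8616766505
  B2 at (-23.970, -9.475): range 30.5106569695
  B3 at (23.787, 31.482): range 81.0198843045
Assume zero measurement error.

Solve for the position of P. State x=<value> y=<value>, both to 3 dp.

x=-16.204 y=-38.981

eq1: (x + 42.884)² + (y + 35.866)² = 26.8616766505²
eq2: (x + 23.970)² + (y + 9.475)² = 30.5106569695²
eq3: (x − 23.787)² + (y − 31.482)² = 81.0198843045²
eq3−eq2, eq3−eq1 (x²,y² cancel):
  -95.514·x − 81.914·y = 4740.720296
  -133.342·x − 134.696·y = 7411.141699
det = -95.514·-134.696 − -81.914·-133.342 = 1942.777156
x = (4740.720296·-134.696 − -81.914·7411.141699) / 1942.777156 = -16.203505
y = (-95.514·7411.141699 − 4740.720296·-133.342) / 1942.777156 = -38.980622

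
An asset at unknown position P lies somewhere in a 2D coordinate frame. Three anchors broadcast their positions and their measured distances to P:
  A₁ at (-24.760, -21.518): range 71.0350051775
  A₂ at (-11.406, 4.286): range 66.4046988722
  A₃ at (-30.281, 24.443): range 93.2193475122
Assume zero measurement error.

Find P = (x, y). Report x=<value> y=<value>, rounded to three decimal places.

eq1: (x + 24.760)² + (y + 21.518)² = 71.0350051775²
eq2: (x + 11.406)² + (y − 4.286)² = 66.4046988722²
eq3: (x + 30.281)² + (y − 24.443)² = 93.2193475122²
eq1−eq2, eq1−eq3 (x²,y² cancel):
  26.708·x + 51.608·y = -291.227364
  -11.042·x + 91.922·y = -3205.557504
det = 26.708·91.922 − 51.608·-11.042 = 3024.908312
x = (-291.227364·91.922 − 51.608·-3205.557504) / 3024.908312 = 45.840137
y = (26.708·-3205.557504 − -291.227364·-11.042) / 3024.908312 = -29.366101

x=45.840 y=-29.366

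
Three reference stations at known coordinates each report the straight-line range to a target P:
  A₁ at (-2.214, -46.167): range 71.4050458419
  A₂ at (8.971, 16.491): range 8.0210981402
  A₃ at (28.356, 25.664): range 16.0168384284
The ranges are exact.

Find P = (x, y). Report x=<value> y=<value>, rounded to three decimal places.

x=12.458 y=23.714

eq1: (x + 2.214)² + (y + 46.167)² = 71.4050458419²
eq2: (x − 8.971)² + (y − 16.491)² = 8.0210981402²
eq3: (x − 28.356)² + (y − 25.664)² = 16.0168384284²
eq1−eq2, eq1−eq3 (x²,y² cancel):
  22.370·x + 125.316·y = 3250.480793
  61.140·x + 143.662·y = 4168.551405
det = 22.370·143.662 − 125.316·61.140 = -4448.101300
x = (3250.480793·143.662 − 125.316·4168.551405) / -4448.101300 = 12.458263
y = (22.370·4168.551405 − 3250.480793·61.140) / -4448.101300 = 23.714366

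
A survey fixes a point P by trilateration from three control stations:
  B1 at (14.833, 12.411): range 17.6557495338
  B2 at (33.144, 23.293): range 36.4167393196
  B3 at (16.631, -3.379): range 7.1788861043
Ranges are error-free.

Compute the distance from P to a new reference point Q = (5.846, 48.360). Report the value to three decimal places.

52.918

eq1: (x − 14.833)² + (y − 12.411)² = 17.6557495338²
eq2: (x − 33.144)² + (y − 23.293)² = 36.4167393196²
eq3: (x − 16.631)² + (y + 3.379)² = 7.1788861043²
eq2−eq3, eq2−eq1 (x²,y² cancel):
  -33.026·x − 53.344·y = -78.438286
  -36.622·x − 21.764·y = -252.584364
det = -33.026·-21.764 − -53.344·-36.622 = -1234.786104
x = (-78.438286·-21.764 − -53.344·-252.584364) / -1234.786104 = 9.529367
y = (-33.026·-252.584364 − -78.438286·-36.622) / -1234.786104 = -4.429337
|P − Q| = √((9.529367 − 5.846)² + (-4.429337 − 48.360)²) = 52.917685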